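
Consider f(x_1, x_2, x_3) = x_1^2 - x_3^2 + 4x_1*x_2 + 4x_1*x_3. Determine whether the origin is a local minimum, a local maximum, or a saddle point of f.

The Hessian at the origin is H = [[2, 4, 4], [4, 0, 0], [4, 0, -2]].
Row-reducing H symmetrically gives the diagonal entries 2, -8, -2.
That gives 1 positive, 2 negative pivots.
H is indefinite, so the origin is a saddle point.

saddle point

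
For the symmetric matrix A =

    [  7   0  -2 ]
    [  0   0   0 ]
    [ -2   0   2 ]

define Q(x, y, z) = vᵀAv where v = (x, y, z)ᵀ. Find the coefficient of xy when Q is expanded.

0

The coefficient of xy is A[1,2] + A[2,1] = 2·0 = 0.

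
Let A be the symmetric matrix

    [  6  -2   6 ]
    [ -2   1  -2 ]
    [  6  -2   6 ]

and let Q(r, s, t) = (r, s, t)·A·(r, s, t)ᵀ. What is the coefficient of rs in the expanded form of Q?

-4

The coefficient of rs is A[1,2] + A[2,1] = 2·(-2) = -4.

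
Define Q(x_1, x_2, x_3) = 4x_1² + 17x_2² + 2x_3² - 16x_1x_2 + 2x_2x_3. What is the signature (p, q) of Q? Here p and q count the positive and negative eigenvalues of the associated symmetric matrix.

Write A = [[4, -8, 0], [-8, 17, 1], [0, 1, 2]].
Row-reducing A symmetrically gives the diagonal entries 4, 1, 1.
Counting signs: 3 positive.

(3, 0)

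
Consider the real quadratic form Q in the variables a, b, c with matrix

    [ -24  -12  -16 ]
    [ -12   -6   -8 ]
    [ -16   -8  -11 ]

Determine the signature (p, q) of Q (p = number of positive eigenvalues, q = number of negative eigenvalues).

(0, 2)

Congruent diagonalization of A (simultaneous row and column reduction) yields pivots -24, 0, -1/3.
Counting signs: 2 negative, 1 zero.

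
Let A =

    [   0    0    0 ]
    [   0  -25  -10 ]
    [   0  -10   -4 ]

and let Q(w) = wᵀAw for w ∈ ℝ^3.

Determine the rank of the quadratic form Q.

1

Applying the same elementary operations to the rows and columns of A produces a congruent diagonal matrix with entries 0, -25, 0.
That gives 1 negative, 2 zero pivots.
The rank is the number of nonzero pivots: 1.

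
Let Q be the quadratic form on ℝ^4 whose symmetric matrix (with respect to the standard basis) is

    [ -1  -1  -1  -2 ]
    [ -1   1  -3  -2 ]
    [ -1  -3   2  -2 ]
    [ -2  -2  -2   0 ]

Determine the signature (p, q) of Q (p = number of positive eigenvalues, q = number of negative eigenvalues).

(3, 1)

An LDLᵀ factorisation of A has diagonal entries -1, 2, 1, 4.
So there are 3 positive, 1 negative pivots.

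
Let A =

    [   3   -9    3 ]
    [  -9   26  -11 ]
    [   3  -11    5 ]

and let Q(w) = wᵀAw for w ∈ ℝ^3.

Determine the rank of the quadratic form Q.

Row-reducing A symmetrically gives the diagonal entries 3, -1, 6.
That gives 2 positive, 1 negative pivots.
The rank is the number of nonzero pivots: 3.

3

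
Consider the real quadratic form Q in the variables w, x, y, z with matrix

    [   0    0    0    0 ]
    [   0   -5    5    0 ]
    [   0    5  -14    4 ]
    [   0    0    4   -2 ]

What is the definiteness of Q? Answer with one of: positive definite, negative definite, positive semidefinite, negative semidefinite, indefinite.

negative semidefinite

Applying the same elementary operations to the rows and columns of A produces a congruent diagonal matrix with entries 0, -5, -9, -2/9.
That gives 3 negative, 1 zero pivots.
Hence Q is negative semidefinite.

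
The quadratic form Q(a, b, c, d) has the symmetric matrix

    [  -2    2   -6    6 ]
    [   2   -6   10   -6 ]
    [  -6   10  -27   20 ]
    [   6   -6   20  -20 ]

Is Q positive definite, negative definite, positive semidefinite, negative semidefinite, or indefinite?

Leading principal minors: Δ_1 = -2, Δ_2 = 8, Δ_3 = -40, Δ_4 = 48.
The signs alternate starting with Δ_1 < 0, so by Sylvester's criterion Q is negative definite.

negative definite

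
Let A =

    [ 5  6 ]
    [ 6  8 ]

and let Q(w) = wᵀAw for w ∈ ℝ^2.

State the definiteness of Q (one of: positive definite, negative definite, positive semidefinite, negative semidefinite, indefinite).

Leading principal minors: Δ_1 = 5, Δ_2 = 4.
All leading principal minors are positive, so by Sylvester's criterion Q is positive definite.

positive definite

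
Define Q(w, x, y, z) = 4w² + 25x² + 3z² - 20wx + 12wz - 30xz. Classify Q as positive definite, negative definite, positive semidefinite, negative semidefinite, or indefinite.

The associated matrix is A = [[4, -10, 0, 6], [-10, 25, 0, -15], [0, 0, 0, 0], [6, -15, 0, 3]].
Applying the same elementary operations to the rows and columns of A produces a congruent diagonal matrix with entries 4, 0, 0, -6.
So there are 1 positive, 1 negative, 2 zero pivots.
Hence Q is indefinite.

indefinite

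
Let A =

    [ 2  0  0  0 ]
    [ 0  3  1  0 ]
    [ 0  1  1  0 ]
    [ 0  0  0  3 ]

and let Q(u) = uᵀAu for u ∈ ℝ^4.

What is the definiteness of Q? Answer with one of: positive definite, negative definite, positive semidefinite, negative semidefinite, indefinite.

positive definite

Symmetric row and column elimination reduces A to a congruent diagonal form with pivots 2, 3, 2/3, 3.
That gives 4 positive pivots.
Hence Q is positive definite.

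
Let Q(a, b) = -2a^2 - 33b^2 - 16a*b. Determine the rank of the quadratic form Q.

2

Write A = [[-2, -8], [-8, -33]].
An LDLᵀ factorisation of A has diagonal entries -2, -1.
So there are 2 negative pivots.
The rank is the number of nonzero pivots: 2.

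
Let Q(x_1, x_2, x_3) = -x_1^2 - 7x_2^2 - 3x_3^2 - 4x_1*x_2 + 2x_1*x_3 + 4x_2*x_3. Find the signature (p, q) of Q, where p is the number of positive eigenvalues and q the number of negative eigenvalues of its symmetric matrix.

(0, 3)

The associated matrix is A = [[-1, -2, 1], [-2, -7, 2], [1, 2, -3]].
Symmetric row and column elimination reduces A to a congruent diagonal form with pivots -1, -3, -2.
So there are 3 negative pivots.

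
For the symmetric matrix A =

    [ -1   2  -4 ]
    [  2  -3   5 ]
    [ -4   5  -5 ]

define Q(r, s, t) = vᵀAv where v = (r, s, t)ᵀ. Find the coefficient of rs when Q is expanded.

The coefficient of rs is A[1,2] + A[2,1] = 2·2 = 4.

4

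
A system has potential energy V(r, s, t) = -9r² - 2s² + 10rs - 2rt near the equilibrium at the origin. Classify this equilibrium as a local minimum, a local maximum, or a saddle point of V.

The Hessian at the origin is H = [[-18, 10, -2], [10, -4, 0], [-2, 0, 0]].
Applying the same elementary operations to the rows and columns of H produces a congruent diagonal matrix with entries -18, 14/9, -4/7.
Counting signs: 1 positive, 2 negative.
H is indefinite, so the origin is a saddle point.

saddle point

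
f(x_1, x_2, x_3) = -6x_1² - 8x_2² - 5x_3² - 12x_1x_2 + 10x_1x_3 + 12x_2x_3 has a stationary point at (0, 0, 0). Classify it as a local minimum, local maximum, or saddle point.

The Hessian at the origin is H = [[-12, -12, 10], [-12, -16, 12], [10, 12, -10]].
Row-reducing H symmetrically gives the diagonal entries -12, -4, -2/3.
So there are 3 negative pivots.
H is negative definite, so the origin is a strict local maximum.

local maximum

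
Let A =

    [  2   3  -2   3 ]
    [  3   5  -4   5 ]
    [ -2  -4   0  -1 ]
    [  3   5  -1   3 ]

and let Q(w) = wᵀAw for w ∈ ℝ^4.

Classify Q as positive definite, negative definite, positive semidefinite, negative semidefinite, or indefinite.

An LDLᵀ factorisation of A has diagonal entries 2, 1/2, -4, 1/4.
Counting signs: 3 positive, 1 negative.
Hence Q is indefinite.

indefinite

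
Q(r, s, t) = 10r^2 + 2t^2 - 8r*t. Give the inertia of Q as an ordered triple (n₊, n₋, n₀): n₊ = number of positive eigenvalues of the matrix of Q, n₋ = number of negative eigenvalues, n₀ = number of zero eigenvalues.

(2, 0, 1)

The associated matrix is A = [[10, 0, -4], [0, 0, 0], [-4, 0, 2]].
Row-reducing A symmetrically gives the diagonal entries 10, 0, 2/5.
So there are 2 positive, 1 zero pivots.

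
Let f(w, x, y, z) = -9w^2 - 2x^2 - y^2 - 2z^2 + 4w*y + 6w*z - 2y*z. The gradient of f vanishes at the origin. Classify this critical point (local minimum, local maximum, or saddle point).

local maximum

The Hessian at the origin is H = [[-18, 0, 4, 6], [0, -4, 0, 0], [4, 0, -2, -2], [6, 0, -2, -4]].
Congruent diagonalization of H (simultaneous row and column reduction) yields pivots -18, -4, -10/9, -8/5.
Counting signs: 4 negative.
H is negative definite, so the origin is a strict local maximum.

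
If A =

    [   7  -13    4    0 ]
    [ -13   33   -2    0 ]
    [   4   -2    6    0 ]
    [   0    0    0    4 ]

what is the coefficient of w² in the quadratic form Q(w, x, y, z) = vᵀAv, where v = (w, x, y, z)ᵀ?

7

The coefficient of w² is the diagonal entry A[1,1] = 7.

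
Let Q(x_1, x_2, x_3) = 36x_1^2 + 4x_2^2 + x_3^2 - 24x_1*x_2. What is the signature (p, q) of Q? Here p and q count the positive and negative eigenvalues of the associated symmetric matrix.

(2, 0)

The associated matrix is A = [[36, -12, 0], [-12, 4, 0], [0, 0, 1]].
Congruent diagonalization of A (simultaneous row and column reduction) yields pivots 36, 0, 1.
That gives 2 positive, 1 zero pivots.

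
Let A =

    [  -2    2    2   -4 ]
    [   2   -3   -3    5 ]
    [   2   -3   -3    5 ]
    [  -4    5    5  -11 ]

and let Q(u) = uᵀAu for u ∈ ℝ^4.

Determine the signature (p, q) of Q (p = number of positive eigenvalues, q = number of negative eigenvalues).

Row-reducing A symmetrically gives the diagonal entries -2, -1, 0, -2.
Counting signs: 3 negative, 1 zero.

(0, 3)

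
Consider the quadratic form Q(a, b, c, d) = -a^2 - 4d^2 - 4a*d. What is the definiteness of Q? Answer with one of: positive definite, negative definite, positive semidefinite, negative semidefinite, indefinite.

negative semidefinite

Write A = [[-1, 0, 0, -2], [0, 0, 0, 0], [0, 0, 0, 0], [-2, 0, 0, -4]].
Symmetric row and column elimination reduces A to a congruent diagonal form with pivots -1, 0, 0, 0.
Counting signs: 1 negative, 3 zero.
Hence Q is negative semidefinite.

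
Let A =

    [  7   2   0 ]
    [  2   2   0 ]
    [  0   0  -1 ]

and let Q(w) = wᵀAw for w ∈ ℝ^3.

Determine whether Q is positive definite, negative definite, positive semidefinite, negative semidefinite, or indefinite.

Applying the same elementary operations to the rows and columns of A produces a congruent diagonal matrix with entries 7, 10/7, -1.
That gives 2 positive, 1 negative pivots.
Hence Q is indefinite.

indefinite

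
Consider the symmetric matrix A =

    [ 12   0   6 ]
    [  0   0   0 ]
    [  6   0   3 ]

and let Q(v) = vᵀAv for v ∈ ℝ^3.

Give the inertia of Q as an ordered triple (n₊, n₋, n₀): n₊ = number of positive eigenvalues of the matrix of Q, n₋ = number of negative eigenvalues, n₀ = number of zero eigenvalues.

(1, 0, 2)

Row-reducing A symmetrically gives the diagonal entries 12, 0, 0.
Counting signs: 1 positive, 2 zero.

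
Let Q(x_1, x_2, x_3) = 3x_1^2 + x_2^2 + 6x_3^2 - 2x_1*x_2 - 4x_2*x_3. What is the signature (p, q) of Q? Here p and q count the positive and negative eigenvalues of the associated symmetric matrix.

(2, 0)

The symmetric matrix is A = [[3, -1, 0], [-1, 1, -2], [0, -2, 6]].
Applying the same elementary operations to the rows and columns of A produces a congruent diagonal matrix with entries 3, 2/3, 0.
That gives 2 positive, 1 zero pivots.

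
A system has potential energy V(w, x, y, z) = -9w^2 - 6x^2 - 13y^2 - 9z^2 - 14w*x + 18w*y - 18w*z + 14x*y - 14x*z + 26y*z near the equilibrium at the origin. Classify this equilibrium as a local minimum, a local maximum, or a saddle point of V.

The Hessian at the origin is H = [[-18, -14, 18, -18], [-14, -12, 14, -14], [18, 14, -26, 26], [-18, -14, 26, -18]].
An LDLᵀ factorisation of H has diagonal entries -18, -10/9, -8, 8.
That gives 1 positive, 3 negative pivots.
H is indefinite, so the origin is a saddle point.

saddle point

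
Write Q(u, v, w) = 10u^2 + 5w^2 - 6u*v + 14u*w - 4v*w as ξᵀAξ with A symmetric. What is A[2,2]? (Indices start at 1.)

0

The coefficient of v^2 in Q is 0, and that is exactly A[2,2].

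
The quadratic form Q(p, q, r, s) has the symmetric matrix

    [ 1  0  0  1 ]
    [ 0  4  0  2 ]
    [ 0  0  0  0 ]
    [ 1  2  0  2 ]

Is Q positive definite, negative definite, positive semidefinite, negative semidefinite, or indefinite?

positive semidefinite

Symmetric row and column elimination reduces A to a congruent diagonal form with pivots 1, 4, 0, 0.
So there are 2 positive, 2 zero pivots.
Hence Q is positive semidefinite.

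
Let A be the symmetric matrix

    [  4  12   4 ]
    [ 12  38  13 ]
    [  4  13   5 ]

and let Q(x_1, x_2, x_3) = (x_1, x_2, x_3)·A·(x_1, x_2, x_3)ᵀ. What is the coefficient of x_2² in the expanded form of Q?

The coefficient of x_2² is the diagonal entry A[2,2] = 38.

38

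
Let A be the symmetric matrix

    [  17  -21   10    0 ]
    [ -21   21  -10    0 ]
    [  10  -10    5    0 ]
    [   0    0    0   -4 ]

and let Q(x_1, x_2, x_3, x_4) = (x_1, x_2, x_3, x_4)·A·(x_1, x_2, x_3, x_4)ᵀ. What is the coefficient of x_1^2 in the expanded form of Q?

The coefficient of x_1^2 is the diagonal entry A[1,1] = 17.

17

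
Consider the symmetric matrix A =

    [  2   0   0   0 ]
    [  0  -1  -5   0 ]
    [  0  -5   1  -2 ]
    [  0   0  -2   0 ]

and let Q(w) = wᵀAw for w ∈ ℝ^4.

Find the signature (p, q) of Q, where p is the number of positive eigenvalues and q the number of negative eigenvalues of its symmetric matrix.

An LDLᵀ factorisation of A has diagonal entries 2, -1, 26, -2/13.
So there are 2 positive, 2 negative pivots.

(2, 2)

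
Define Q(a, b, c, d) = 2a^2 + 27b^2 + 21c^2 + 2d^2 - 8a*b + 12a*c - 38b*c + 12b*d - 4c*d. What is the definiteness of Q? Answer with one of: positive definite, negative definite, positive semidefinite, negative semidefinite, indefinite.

positive semidefinite

The symmetric matrix is A = [[2, -4, 6, 0], [-4, 27, -19, 6], [6, -19, 21, -2], [0, 6, -2, 2]].
Congruent diagonalization of A (simultaneous row and column reduction) yields pivots 2, 19, 8/19, 0.
That gives 3 positive, 1 zero pivots.
Hence Q is positive semidefinite.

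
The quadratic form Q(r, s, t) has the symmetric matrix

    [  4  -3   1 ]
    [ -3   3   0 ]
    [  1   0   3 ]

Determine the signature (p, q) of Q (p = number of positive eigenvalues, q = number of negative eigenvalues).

(3, 0)

Applying the same elementary operations to the rows and columns of A produces a congruent diagonal matrix with entries 4, 3/4, 2.
That gives 3 positive pivots.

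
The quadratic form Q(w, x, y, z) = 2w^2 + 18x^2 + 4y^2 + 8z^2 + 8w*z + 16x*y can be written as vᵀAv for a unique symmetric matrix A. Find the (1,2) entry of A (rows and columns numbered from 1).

The coefficient of w·x in Q is 0. For a symmetric A this equals A[1,2] + A[2,1] = 2·A[1,2].
So A[1,2] = 0/2 = 0.

0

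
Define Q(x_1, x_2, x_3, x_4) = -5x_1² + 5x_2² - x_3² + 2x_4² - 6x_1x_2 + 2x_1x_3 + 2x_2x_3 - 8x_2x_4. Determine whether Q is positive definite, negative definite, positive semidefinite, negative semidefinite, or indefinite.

indefinite

Write A = [[-5, -3, 1, 0], [-3, 5, 1, -4], [1, 1, -1, 0], [0, -4, 0, 2]].
Congruent diagonalization of A (simultaneous row and column reduction) yields pivots -5, 34/5, -14/17, -2/7.
So there are 1 positive, 3 negative pivots.
Hence Q is indefinite.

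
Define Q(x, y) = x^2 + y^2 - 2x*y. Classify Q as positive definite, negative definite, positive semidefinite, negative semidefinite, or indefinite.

positive semidefinite

Write A = [[1, -1], [-1, 1]].
Congruent diagonalization of A (simultaneous row and column reduction) yields pivots 1, 0.
So there are 1 positive, 1 zero pivots.
Hence Q is positive semidefinite.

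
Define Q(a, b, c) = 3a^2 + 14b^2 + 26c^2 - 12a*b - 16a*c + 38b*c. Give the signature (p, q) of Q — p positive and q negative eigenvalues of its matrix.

(3, 0)

The associated matrix is A = [[3, -6, -8], [-6, 14, 19], [-8, 19, 26]].
Symmetric row and column elimination reduces A to a congruent diagonal form with pivots 3, 2, 1/6.
That gives 3 positive pivots.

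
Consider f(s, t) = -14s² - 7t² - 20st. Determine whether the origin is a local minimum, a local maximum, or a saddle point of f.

saddle point

The Hessian at the origin is H = [[-28, -20], [-20, -14]].
det H = -28·-14 − (-20)² = -8 < 0, so H is indefinite.
Therefore the origin is a saddle point.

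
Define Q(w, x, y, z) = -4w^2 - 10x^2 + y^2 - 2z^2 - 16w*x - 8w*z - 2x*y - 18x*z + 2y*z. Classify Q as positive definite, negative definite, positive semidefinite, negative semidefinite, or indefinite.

Write A = [[-4, -8, 0, -4], [-8, -10, -1, -9], [0, -1, 1, 1], [-4, -9, 1, -2]].
Applying the same elementary operations to the rows and columns of A produces a congruent diagonal matrix with entries -4, 6, 5/6, 1.
That gives 3 positive, 1 negative pivots.
Hence Q is indefinite.

indefinite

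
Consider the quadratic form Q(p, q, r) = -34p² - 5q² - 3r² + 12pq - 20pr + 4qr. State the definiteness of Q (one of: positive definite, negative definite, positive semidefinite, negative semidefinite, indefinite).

negative definite

The associated matrix is A = [[-34, 6, -10], [6, -5, 2], [-10, 2, -3]].
Row-reducing A symmetrically gives the diagonal entries -34, -67/17, -3/67.
So there are 3 negative pivots.
Hence Q is negative definite.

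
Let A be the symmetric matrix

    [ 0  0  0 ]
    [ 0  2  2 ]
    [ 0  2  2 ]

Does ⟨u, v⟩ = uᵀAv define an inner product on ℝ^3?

Applying the same elementary operations to the rows and columns of A produces a congruent diagonal matrix with entries 0, 2, 0.
Counting signs: 1 positive, 2 zero.
Hence Q is positive semidefinite.
⟨·,·⟩ is an inner product exactly when A is positive definite.

no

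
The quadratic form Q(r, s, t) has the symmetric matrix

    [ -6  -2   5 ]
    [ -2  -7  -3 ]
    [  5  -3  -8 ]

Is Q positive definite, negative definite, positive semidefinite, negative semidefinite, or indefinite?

Row-reducing A symmetrically gives the diagonal entries -6, -19/3, -15/38.
Counting signs: 3 negative.
Hence Q is negative definite.

negative definite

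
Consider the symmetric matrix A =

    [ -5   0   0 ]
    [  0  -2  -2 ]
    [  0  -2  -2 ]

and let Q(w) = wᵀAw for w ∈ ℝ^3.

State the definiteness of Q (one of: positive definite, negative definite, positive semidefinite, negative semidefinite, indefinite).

Congruent diagonalization of A (simultaneous row and column reduction) yields pivots -5, -2, 0.
So there are 2 negative, 1 zero pivots.
Hence Q is negative semidefinite.

negative semidefinite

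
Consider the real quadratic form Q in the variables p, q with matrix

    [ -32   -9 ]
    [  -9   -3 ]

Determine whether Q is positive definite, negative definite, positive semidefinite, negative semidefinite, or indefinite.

negative definite

Leading principal minors: Δ_1 = -32, Δ_2 = 15.
The signs alternate starting with Δ_1 < 0, so by Sylvester's criterion Q is negative definite.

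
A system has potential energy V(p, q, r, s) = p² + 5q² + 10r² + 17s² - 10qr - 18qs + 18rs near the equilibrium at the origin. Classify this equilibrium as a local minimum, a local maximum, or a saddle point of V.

The Hessian at the origin is H = [[2, 0, 0, 0], [0, 10, -10, -18], [0, -10, 20, 18], [0, -18, 18, 34]].
Applying the same elementary operations to the rows and columns of H produces a congruent diagonal matrix with entries 2, 10, 10, 8/5.
That gives 4 positive pivots.
H is positive definite, so the origin is a strict local minimum.

local minimum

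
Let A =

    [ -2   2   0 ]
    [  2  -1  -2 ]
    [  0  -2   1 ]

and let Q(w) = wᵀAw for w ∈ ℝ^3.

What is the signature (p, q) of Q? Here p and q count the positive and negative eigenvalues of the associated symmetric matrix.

(1, 2)

Symmetric row and column elimination reduces A to a congruent diagonal form with pivots -2, 1, -3.
That gives 1 positive, 2 negative pivots.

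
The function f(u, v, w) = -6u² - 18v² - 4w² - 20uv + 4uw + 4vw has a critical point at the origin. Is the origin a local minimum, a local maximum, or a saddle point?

local maximum

The Hessian at the origin is H = [[-12, -20, 4], [-20, -36, 4], [4, 4, -8]].
Row-reducing H symmetrically gives the diagonal entries -12, -8/3, -4.
That gives 3 negative pivots.
H is negative definite, so the origin is a strict local maximum.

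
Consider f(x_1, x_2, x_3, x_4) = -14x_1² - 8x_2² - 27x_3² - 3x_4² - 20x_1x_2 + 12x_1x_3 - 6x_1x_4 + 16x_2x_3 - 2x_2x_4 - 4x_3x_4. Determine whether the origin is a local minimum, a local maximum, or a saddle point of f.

The Hessian at the origin is H = [[-28, -20, 12, -6], [-20, -16, 16, -2], [12, 16, -54, -4], [-6, -2, -4, -6]].
Congruent diagonalization of H (simultaneous row and column reduction) yields pivots -28, -12/7, -50/3, -1.
So there are 4 negative pivots.
H is negative definite, so the origin is a strict local maximum.

local maximum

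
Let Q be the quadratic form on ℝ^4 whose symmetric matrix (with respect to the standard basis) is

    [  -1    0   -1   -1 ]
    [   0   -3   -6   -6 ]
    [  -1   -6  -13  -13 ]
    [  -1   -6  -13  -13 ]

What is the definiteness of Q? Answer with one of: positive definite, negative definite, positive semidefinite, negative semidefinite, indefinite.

negative semidefinite

Symmetric row and column elimination reduces A to a congruent diagonal form with pivots -1, -3, 0, 0.
So there are 2 negative, 2 zero pivots.
Hence Q is negative semidefinite.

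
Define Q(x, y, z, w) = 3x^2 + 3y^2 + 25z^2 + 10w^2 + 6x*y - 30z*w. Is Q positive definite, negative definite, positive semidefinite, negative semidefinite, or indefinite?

The associated matrix is A = [[3, 3, 0, 0], [3, 3, 0, 0], [0, 0, 25, -15], [0, 0, -15, 10]].
Symmetric row and column elimination reduces A to a congruent diagonal form with pivots 3, 0, 25, 1.
So there are 3 positive, 1 zero pivots.
Hence Q is positive semidefinite.

positive semidefinite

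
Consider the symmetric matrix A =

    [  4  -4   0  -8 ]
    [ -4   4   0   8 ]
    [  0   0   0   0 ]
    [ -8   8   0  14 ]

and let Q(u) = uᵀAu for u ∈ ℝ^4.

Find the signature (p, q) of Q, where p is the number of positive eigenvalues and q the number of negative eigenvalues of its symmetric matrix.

(1, 1)

Row-reducing A symmetrically gives the diagonal entries 4, 0, 0, -2.
That gives 1 positive, 1 negative, 2 zero pivots.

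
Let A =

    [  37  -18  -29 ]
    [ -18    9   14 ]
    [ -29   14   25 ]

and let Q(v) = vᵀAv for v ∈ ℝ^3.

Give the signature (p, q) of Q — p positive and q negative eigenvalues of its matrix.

Row-reducing A symmetrically gives the diagonal entries 37, 9/37, 20/9.
Counting signs: 3 positive.

(3, 0)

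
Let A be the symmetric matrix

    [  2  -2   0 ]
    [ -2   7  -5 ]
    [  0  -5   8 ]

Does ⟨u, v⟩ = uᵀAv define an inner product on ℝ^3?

An LDLᵀ factorisation of A has diagonal entries 2, 5, 3.
So there are 3 positive pivots.
Hence Q is positive definite.
⟨·,·⟩ is an inner product exactly when A is positive definite.

yes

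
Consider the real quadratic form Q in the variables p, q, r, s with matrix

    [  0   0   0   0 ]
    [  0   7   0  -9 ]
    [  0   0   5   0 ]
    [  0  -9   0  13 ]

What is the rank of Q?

3

Row-reducing A symmetrically gives the diagonal entries 0, 7, 5, 10/7.
So there are 3 positive, 1 zero pivots.
The rank is the number of nonzero pivots: 3.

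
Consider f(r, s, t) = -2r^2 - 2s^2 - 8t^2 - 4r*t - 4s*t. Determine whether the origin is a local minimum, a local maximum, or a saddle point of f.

local maximum

The Hessian at the origin is H = [[-4, 0, -4], [0, -4, -4], [-4, -4, -16]].
Symmetric row and column elimination reduces H to a congruent diagonal form with pivots -4, -4, -8.
That gives 3 negative pivots.
H is negative definite, so the origin is a strict local maximum.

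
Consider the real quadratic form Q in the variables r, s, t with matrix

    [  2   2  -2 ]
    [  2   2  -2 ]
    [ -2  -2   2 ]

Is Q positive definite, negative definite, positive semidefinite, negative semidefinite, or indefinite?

positive semidefinite

Row-reducing A symmetrically gives the diagonal entries 2, 0, 0.
So there are 1 positive, 2 zero pivots.
Hence Q is positive semidefinite.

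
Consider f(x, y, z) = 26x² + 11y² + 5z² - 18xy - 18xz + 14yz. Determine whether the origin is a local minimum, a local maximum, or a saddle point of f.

saddle point

The Hessian at the origin is H = [[52, -18, -18], [-18, 22, 14], [-18, 14, 10]].
Symmetric row and column elimination reduces H to a congruent diagonal form with pivots 52, 205/13, -12/205.
Counting signs: 2 positive, 1 negative.
H is indefinite, so the origin is a saddle point.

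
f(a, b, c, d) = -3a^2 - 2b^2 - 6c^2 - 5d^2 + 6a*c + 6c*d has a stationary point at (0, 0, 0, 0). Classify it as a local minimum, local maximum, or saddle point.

The Hessian at the origin is H = [[-6, 0, 6, 0], [0, -4, 0, 0], [6, 0, -12, 6], [0, 0, 6, -10]].
Row-reducing H symmetrically gives the diagonal entries -6, -4, -6, -4.
That gives 4 negative pivots.
H is negative definite, so the origin is a strict local maximum.

local maximum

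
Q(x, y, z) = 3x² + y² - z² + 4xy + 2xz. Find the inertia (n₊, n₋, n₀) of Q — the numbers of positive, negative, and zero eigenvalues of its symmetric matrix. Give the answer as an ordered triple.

(1, 1, 1)

Write A = [[3, 2, 1], [2, 1, 0], [1, 0, -1]].
Symmetric row and column elimination reduces A to a congruent diagonal form with pivots 3, -1/3, 0.
So there are 1 positive, 1 negative, 1 zero pivots.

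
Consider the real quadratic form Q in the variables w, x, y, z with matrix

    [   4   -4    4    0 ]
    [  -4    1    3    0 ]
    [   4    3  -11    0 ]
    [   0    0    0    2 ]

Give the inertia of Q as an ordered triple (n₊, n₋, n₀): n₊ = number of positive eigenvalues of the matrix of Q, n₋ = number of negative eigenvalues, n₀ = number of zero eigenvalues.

(3, 1, 0)

Applying the same elementary operations to the rows and columns of A produces a congruent diagonal matrix with entries 4, -3, 4/3, 2.
So there are 3 positive, 1 negative pivots.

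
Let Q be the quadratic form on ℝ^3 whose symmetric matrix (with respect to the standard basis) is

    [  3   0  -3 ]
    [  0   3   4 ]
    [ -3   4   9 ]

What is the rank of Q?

3

An LDLᵀ factorisation of A has diagonal entries 3, 3, 2/3.
So there are 3 positive pivots.
The rank is the number of nonzero pivots: 3.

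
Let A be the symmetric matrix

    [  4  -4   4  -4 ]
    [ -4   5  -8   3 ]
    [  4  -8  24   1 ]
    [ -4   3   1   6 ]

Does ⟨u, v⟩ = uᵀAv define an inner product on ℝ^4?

Applying the same elementary operations to the rows and columns of A produces a congruent diagonal matrix with entries 4, 1, 4, 3/4.
That gives 4 positive pivots.
Hence Q is positive definite.
⟨·,·⟩ is an inner product exactly when A is positive definite.

yes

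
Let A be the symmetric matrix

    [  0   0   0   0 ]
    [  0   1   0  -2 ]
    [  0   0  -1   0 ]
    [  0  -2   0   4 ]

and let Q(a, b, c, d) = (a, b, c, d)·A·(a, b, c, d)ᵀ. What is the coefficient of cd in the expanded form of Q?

0

The coefficient of cd is A[3,4] + A[4,3] = 2·0 = 0.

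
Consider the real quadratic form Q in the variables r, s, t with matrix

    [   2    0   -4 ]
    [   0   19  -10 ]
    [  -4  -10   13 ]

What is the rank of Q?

Congruent diagonalization of A (simultaneous row and column reduction) yields pivots 2, 19, -5/19.
So there are 2 positive, 1 negative pivots.
The rank is the number of nonzero pivots: 3.

3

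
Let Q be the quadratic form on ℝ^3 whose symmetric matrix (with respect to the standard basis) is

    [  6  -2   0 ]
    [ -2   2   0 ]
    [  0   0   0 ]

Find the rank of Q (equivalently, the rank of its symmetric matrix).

2

Applying the same elementary operations to the rows and columns of A produces a congruent diagonal matrix with entries 6, 4/3, 0.
So there are 2 positive, 1 zero pivots.
The rank is the number of nonzero pivots: 2.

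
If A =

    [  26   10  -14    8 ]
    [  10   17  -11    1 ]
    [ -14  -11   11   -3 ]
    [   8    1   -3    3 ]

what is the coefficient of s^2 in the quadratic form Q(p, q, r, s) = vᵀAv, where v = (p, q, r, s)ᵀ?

The coefficient of s^2 is the diagonal entry A[4,4] = 3.

3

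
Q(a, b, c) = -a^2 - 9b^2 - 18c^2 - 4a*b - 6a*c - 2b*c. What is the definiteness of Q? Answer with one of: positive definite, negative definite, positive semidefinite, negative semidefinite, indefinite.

Write A = [[-1, -2, -3], [-2, -9, -1], [-3, -1, -18]].
Row-reducing A symmetrically gives the diagonal entries -1, -5, -4.
That gives 3 negative pivots.
Hence Q is negative definite.

negative definite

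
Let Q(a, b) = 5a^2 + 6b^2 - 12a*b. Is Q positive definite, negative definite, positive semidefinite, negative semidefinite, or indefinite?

Write A = [[5, -6], [-6, 6]].
Applying the same elementary operations to the rows and columns of A produces a congruent diagonal matrix with entries 5, -6/5.
That gives 1 positive, 1 negative pivots.
Hence Q is indefinite.

indefinite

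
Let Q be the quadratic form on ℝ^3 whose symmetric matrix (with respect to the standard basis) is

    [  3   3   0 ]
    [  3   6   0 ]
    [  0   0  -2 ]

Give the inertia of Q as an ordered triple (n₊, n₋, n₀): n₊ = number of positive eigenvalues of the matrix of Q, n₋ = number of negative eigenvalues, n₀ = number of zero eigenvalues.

(2, 1, 0)

Applying the same elementary operations to the rows and columns of A produces a congruent diagonal matrix with entries 3, 3, -2.
Counting signs: 2 positive, 1 negative.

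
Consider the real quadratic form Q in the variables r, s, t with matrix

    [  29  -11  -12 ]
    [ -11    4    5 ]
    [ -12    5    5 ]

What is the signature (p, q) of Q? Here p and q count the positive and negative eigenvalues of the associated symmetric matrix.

An LDLᵀ factorisation of A has diagonal entries 29, -5/29, 6/5.
So there are 2 positive, 1 negative pivots.

(2, 1)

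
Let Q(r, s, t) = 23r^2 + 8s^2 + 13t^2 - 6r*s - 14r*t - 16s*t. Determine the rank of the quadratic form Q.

The symmetric matrix is A = [[23, -3, -7], [-3, 8, -8], [-7, -8, 13]].
Congruent diagonalization of A (simultaneous row and column reduction) yields pivots 23, 175/23, 3/7.
So there are 3 positive pivots.
The rank is the number of nonzero pivots: 3.

3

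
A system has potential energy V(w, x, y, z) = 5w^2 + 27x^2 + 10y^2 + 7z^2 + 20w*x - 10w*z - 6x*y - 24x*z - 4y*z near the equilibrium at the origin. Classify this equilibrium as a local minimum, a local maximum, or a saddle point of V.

local minimum

The Hessian at the origin is H = [[10, 20, 0, -10], [20, 54, -6, -24], [0, -6, 20, -4], [-10, -24, -4, 14]].
Congruent diagonalization of H (simultaneous row and column reduction) yields pivots 10, 14, 122/7, 60/61.
That gives 4 positive pivots.
H is positive definite, so the origin is a strict local minimum.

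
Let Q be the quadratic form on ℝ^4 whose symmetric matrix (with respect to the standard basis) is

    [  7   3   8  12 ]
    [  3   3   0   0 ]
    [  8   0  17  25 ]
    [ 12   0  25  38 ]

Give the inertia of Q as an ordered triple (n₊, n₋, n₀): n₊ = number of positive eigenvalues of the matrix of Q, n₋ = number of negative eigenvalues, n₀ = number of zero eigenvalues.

Symmetric row and column elimination reduces A to a congruent diagonal form with pivots 7, 12/7, 1, 1.
That gives 4 positive pivots.

(4, 0, 0)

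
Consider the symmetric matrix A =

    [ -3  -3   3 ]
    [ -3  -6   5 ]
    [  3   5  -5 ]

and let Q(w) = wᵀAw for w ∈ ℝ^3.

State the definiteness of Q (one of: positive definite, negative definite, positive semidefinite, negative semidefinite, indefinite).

negative definite

Congruent diagonalization of A (simultaneous row and column reduction) yields pivots -3, -3, -2/3.
Counting signs: 3 negative.
Hence Q is negative definite.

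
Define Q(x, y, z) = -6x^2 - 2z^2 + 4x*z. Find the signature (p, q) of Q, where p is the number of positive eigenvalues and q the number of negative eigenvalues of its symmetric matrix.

The associated matrix is A = [[-6, 0, 2], [0, 0, 0], [2, 0, -2]].
Congruent diagonalization of A (simultaneous row and column reduction) yields pivots -6, 0, -4/3.
So there are 2 negative, 1 zero pivots.

(0, 2)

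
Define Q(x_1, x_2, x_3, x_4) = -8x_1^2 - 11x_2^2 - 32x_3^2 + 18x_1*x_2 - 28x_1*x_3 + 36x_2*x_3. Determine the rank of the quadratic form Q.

3

The associated matrix is A = [[-8, 9, -14, 0], [9, -11, 18, 0], [-14, 18, -32, 0], [0, 0, 0, 0]].
Applying the same elementary operations to the rows and columns of A produces a congruent diagonal matrix with entries -8, -7/8, -12/7, 0.
That gives 3 negative, 1 zero pivots.
The rank is the number of nonzero pivots: 3.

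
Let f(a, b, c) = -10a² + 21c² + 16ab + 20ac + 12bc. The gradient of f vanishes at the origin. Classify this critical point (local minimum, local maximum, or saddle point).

The Hessian at the origin is H = [[-20, 16, 20], [16, 0, 12], [20, 12, 42]].
Congruent diagonalization of H (simultaneous row and column reduction) yields pivots -20, 64/5, 3/4.
Counting signs: 2 positive, 1 negative.
H is indefinite, so the origin is a saddle point.

saddle point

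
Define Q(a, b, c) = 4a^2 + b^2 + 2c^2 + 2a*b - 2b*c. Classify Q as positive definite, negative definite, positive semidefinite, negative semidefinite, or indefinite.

positive definite

The symmetric matrix of Q is A = [[4, 1, 0], [1, 1, -1], [0, -1, 2]].
Leading principal minors: Δ_1 = 4, Δ_2 = 3, Δ_3 = 2.
All leading principal minors are positive, so by Sylvester's criterion Q is positive definite.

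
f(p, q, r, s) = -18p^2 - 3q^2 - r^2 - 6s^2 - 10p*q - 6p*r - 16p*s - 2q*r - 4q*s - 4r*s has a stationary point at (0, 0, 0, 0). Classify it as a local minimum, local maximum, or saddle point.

The Hessian at the origin is H = [[-36, -10, -6, -16], [-10, -6, -2, -4], [-6, -2, -2, -4], [-16, -4, -4, -12]].
Applying the same elementary operations to the rows and columns of H produces a congruent diagonal matrix with entries -36, -29/9, -28/29, -20/7.
So there are 4 negative pivots.
H is negative definite, so the origin is a strict local maximum.

local maximum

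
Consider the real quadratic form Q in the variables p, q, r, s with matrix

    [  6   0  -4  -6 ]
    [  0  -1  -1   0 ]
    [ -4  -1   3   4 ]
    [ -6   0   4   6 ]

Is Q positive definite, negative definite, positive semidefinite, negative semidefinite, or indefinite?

Symmetric row and column elimination reduces A to a congruent diagonal form with pivots 6, -1, 4/3, 0.
Counting signs: 2 positive, 1 negative, 1 zero.
Hence Q is indefinite.

indefinite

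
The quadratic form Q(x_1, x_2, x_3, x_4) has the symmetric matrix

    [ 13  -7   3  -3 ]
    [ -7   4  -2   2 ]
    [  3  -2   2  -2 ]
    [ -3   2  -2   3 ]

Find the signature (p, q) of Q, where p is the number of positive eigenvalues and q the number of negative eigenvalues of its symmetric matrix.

An LDLᵀ factorisation of A has diagonal entries 13, 3/13, 2/3, 1.
Counting signs: 4 positive.

(4, 0)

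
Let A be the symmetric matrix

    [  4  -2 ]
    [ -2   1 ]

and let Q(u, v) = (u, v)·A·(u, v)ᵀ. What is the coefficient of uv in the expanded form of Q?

The coefficient of uv is A[1,2] + A[2,1] = 2·(-2) = -4.

-4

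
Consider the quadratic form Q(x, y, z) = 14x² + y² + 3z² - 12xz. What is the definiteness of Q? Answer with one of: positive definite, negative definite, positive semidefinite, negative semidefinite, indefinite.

Write A = [[14, 0, -6], [0, 1, 0], [-6, 0, 3]].
Symmetric row and column elimination reduces A to a congruent diagonal form with pivots 14, 1, 3/7.
Counting signs: 3 positive.
Hence Q is positive definite.

positive definite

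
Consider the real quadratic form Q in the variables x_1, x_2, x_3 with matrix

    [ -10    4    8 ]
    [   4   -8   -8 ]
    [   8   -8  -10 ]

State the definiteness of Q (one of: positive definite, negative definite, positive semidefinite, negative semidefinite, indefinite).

negative semidefinite

Congruent diagonalization of A (simultaneous row and column reduction) yields pivots -10, -32/5, 0.
So there are 2 negative, 1 zero pivots.
Hence Q is negative semidefinite.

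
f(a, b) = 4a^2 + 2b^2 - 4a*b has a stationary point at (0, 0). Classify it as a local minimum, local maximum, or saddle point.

The Hessian at the origin is H = [[8, -4], [-4, 4]].
det H = 8·4 − (-4)² = 16 > 0 and H[1,1] = 8 > 0, so H is positive definite.
Therefore the origin is a local minimum.

local minimum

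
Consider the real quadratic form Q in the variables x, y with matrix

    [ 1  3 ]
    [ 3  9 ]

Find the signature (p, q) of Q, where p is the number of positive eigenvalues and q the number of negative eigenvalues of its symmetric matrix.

Congruent diagonalization of A (simultaneous row and column reduction) yields pivots 1, 0.
That gives 1 positive, 1 zero pivots.

(1, 0)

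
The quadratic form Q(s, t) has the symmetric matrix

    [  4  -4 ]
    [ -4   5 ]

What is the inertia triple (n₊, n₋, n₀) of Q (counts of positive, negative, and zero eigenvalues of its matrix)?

(2, 0, 0)

Symmetric row and column elimination reduces A to a congruent diagonal form with pivots 4, 1.
Counting signs: 2 positive.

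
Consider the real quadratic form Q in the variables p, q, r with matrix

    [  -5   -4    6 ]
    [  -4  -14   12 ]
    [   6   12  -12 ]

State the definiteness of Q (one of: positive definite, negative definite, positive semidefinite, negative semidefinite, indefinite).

negative semidefinite

Applying the same elementary operations to the rows and columns of A produces a congruent diagonal matrix with entries -5, -54/5, 0.
Counting signs: 2 negative, 1 zero.
Hence Q is negative semidefinite.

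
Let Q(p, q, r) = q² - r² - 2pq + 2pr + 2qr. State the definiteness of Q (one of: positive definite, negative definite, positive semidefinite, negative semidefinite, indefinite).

indefinite

The symmetric matrix is A = [[0, -1, 1], [-1, 1, 1], [1, 1, -1]].
A is congruent to a diagonal matrix with 2 positive, 1 negative and 0 zero entries, so Q is indefinite.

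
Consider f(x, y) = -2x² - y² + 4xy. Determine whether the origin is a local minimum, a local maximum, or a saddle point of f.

saddle point

The Hessian at the origin is H = [[-4, 4], [4, -2]].
det H = -4·-2 − (4)² = -8 < 0, so H is indefinite.
Therefore the origin is a saddle point.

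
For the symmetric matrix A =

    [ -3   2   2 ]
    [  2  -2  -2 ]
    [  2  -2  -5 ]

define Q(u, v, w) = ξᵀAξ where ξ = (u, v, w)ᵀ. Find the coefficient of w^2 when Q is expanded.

-5

The coefficient of w^2 is the diagonal entry A[3,3] = -5.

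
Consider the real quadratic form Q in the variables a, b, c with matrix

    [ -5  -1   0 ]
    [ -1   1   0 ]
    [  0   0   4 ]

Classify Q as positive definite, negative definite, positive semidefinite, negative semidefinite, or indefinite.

indefinite

Applying the same elementary operations to the rows and columns of A produces a congruent diagonal matrix with entries -5, 6/5, 4.
So there are 2 positive, 1 negative pivots.
Hence Q is indefinite.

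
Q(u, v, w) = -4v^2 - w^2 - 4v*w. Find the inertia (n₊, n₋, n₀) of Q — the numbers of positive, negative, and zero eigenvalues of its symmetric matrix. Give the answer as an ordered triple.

The symmetric matrix is A = [[0, 0, 0], [0, -4, -2], [0, -2, -1]].
Congruent diagonalization of A (simultaneous row and column reduction) yields pivots 0, -4, 0.
Counting signs: 1 negative, 2 zero.

(0, 1, 2)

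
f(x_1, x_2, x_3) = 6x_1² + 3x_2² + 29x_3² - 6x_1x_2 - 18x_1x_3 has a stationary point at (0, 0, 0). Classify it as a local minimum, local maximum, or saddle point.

The Hessian at the origin is H = [[12, -6, -18], [-6, 6, 0], [-18, 0, 58]].
Congruent diagonalization of H (simultaneous row and column reduction) yields pivots 12, 3, 4.
That gives 3 positive pivots.
H is positive definite, so the origin is a strict local minimum.

local minimum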